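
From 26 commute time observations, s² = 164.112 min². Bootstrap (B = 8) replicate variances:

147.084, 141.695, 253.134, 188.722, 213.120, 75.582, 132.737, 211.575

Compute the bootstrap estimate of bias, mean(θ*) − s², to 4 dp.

mean(θ*) = (147.084 + 141.695 + 253.134 + 188.722 + 213.120 + 75.582 + 132.737 + 211.575) / 8 = 170.45612
bias = 170.45612 − 164.112

bias = +6.3441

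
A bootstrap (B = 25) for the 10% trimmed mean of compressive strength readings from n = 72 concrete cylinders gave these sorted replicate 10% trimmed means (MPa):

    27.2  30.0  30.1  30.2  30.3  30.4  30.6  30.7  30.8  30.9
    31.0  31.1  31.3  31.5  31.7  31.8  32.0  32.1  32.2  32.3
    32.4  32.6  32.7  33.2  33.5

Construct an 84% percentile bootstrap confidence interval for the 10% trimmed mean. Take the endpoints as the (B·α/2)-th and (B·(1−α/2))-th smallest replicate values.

(30.0, 32.7)

α = 0.16; lower rank = 25 × 0.080 = 2; upper rank = 25 × 0.920 = 23.
The 2nd smallest replicate is 30.0; the 23rd is 32.7.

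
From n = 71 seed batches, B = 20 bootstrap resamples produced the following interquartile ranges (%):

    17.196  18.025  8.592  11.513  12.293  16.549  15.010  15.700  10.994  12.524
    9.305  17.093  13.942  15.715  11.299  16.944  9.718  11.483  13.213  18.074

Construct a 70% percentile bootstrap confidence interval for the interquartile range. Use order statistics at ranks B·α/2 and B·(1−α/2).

Sorted replicates: 8.592, 9.305, 9.718, 10.994, 11.299, 11.483, 11.513, 12.293, 12.524, 13.213, 13.942, 15.010, 15.700, 15.715, 16.549, 16.944, 17.093, 17.196, 18.025, 18.074
α = 0.30; lower rank = 20 × 0.150 = 3; upper rank = 20 × 0.850 = 17.
The 3rd smallest replicate is 9.718; the 17th is 17.093.

(9.718, 17.093)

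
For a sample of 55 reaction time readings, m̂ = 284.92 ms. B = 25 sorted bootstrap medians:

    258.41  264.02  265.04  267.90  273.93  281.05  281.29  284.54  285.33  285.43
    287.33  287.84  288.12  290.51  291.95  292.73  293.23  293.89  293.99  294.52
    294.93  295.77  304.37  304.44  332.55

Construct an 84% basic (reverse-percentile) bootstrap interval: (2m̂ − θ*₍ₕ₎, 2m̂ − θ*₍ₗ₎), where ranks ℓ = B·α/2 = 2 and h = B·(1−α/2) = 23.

Percentile endpoints at ranks 2 and 23: θ*₍2₎ = 264.02, θ*₍23₎ = 304.37.
Basic interval reflects these around m̂:
  lower = 2 × 284.92 − 304.37 = 265.47
  upper = 2 × 284.92 − 264.02 = 305.82

(265.47, 305.82)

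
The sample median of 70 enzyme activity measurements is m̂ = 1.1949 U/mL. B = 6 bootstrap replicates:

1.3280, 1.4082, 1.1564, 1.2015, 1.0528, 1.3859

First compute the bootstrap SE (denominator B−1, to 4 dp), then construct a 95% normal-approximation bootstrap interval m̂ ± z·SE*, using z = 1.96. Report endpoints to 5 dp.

(0.91854, 1.47126)

Mean of replicates = 1.2555; sum of squared deviations = 0.0994; SE* = √(0.0994/5) = 0.1410
Margin = 1.96 × 0.1410 = 0.276360
Interval: 1.1949 ± 0.276360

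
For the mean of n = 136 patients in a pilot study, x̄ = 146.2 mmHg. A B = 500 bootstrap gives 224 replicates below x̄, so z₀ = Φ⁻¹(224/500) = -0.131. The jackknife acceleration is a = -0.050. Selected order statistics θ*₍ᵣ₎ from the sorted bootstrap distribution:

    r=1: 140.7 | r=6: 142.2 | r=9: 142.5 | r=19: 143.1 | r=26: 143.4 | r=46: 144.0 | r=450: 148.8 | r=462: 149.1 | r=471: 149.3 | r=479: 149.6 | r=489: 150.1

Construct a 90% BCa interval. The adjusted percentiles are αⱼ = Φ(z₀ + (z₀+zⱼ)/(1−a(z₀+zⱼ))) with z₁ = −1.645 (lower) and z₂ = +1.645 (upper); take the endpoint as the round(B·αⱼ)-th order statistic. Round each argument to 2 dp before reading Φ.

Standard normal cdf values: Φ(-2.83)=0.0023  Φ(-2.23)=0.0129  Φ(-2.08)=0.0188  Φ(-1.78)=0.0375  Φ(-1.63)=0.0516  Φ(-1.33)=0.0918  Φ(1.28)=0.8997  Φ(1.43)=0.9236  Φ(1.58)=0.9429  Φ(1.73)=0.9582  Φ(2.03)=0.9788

(142.5, 148.8)

Lower: z₀ + z₁ = -0.131 + (-1.645) = -1.776; 1 − a(z₀+z₁) = 1 − (-0.050)(-1.776) = 0.9112; argument = -0.131 + (-1.776)/0.9112 = -2.0801 → -2.08.
α₁ = Φ(-2.08) = 0.0188; rank = round(500 × 0.0188) = 9; θ*₍9₎ = 142.5.
Upper: z₀ + z₂ = 1.514; 1 − a(z₀+z₂) = 1.0757; argument = 1.2765 → 1.28; α₂ = 0.8997; rank = 450; θ*₍450₎ = 148.8.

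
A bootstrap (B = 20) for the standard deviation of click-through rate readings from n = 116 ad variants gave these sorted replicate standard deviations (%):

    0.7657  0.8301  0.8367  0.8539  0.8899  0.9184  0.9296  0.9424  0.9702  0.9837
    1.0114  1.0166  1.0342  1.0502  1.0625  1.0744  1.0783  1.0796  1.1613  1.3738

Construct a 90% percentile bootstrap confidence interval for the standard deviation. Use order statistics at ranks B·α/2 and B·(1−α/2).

(0.7657, 1.1613)

α = 0.10; lower rank = 20 × 0.050 = 1; upper rank = 20 × 0.950 = 19.
The 1st smallest replicate is 0.7657; the 19th is 1.1613.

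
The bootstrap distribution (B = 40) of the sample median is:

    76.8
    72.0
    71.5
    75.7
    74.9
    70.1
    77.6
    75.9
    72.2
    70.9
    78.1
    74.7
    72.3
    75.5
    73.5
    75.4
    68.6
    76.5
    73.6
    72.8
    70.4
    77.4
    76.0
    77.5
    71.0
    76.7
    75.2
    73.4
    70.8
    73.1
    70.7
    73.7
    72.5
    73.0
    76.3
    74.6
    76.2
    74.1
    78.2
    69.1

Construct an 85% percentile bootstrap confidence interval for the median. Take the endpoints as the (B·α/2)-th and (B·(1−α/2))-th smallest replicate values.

Sorted replicates: 68.6, 69.1, 70.1, 70.4, 70.7, 70.8, 70.9, 71.0, 71.5, 72.0, 72.2, 72.3, 72.5, 72.8, 73.0, 73.1, 73.4, 73.5, 73.6, 73.7, 74.1, 74.6, 74.7, 74.9, 75.2, 75.4, 75.5, 75.7, 75.9, 76.0, 76.2, 76.3, 76.5, 76.7, 76.8, 77.4, 77.5, 77.6, 78.1, 78.2
α = 0.15; lower rank = 40 × 0.075 = 3; upper rank = 40 × 0.925 = 37.
The 3rd smallest replicate is 70.1; the 37th is 77.5.

(70.1, 77.5)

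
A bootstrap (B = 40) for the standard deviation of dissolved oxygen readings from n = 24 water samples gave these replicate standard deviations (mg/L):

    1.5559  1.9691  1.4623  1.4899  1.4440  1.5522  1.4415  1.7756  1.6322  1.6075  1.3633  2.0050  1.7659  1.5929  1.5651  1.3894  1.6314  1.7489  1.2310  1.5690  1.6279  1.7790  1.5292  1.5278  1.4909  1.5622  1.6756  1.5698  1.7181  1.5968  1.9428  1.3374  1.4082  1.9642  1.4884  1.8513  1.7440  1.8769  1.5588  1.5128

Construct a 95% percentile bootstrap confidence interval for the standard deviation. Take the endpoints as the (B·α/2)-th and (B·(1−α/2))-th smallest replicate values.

Sorted replicates: 1.2310, 1.3374, 1.3633, 1.3894, 1.4082, 1.4415, 1.4440, 1.4623, 1.4884, 1.4899, 1.4909, 1.5128, 1.5278, 1.5292, 1.5522, 1.5559, 1.5588, 1.5622, 1.5651, 1.5690, 1.5698, 1.5929, 1.5968, 1.6075, 1.6279, 1.6314, 1.6322, 1.6756, 1.7181, 1.7440, 1.7489, 1.7659, 1.7756, 1.7790, 1.8513, 1.8769, 1.9428, 1.9642, 1.9691, 2.0050
α = 0.05; lower rank = 40 × 0.025 = 1; upper rank = 40 × 0.975 = 39.
The 1st smallest replicate is 1.2310; the 39th is 1.9691.

(1.2310, 1.9691)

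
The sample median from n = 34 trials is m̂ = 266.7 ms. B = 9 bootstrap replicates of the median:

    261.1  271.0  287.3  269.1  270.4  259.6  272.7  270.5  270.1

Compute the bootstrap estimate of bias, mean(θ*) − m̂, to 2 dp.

bias = +3.50

mean(θ*) = (261.1 + 271.0 + 287.3 + 269.1 + 270.4 + 259.6 + 272.7 + 270.5 + 270.1) / 9 = 270.200
bias = 270.200 − 266.7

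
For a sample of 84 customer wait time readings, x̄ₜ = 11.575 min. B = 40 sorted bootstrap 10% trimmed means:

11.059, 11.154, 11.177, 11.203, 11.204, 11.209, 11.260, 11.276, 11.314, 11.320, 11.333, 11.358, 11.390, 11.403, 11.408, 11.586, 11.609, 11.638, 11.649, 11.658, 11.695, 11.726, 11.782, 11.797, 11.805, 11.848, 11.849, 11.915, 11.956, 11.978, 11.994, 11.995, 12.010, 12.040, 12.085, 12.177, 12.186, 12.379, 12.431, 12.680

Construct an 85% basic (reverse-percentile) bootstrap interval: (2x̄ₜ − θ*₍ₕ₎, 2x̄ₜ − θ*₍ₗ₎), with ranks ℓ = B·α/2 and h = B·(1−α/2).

(10.964, 11.973)

Percentile endpoints at ranks 3 and 37: θ*₍3₎ = 11.177, θ*₍37₎ = 12.186.
Basic interval reflects these around x̄ₜ:
  lower = 2 × 11.575 − 12.186 = 10.964
  upper = 2 × 11.575 − 11.177 = 11.973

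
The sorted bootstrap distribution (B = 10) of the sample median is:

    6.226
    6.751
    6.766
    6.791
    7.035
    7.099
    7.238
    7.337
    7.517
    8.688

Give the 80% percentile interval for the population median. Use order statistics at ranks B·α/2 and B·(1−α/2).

α = 0.20; lower rank = 10 × 0.100 = 1; upper rank = 10 × 0.900 = 9.
The 1st smallest replicate is 6.226; the 9th is 7.517.

(6.226, 7.517)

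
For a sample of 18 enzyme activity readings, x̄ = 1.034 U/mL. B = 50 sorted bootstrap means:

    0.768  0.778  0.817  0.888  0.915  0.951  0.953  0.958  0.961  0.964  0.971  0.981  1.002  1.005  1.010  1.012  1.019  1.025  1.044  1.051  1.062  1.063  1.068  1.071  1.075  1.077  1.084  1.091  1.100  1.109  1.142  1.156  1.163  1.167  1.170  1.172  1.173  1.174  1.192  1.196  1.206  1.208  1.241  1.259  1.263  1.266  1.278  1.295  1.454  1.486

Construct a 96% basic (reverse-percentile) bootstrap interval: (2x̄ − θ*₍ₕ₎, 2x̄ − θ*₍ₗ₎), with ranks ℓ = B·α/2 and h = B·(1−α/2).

Percentile endpoints at ranks 1 and 49: θ*₍1₎ = 0.768, θ*₍49₎ = 1.454.
Basic interval reflects these around x̄:
  lower = 2 × 1.034 − 1.454 = 0.614
  upper = 2 × 1.034 − 0.768 = 1.300

(0.614, 1.300)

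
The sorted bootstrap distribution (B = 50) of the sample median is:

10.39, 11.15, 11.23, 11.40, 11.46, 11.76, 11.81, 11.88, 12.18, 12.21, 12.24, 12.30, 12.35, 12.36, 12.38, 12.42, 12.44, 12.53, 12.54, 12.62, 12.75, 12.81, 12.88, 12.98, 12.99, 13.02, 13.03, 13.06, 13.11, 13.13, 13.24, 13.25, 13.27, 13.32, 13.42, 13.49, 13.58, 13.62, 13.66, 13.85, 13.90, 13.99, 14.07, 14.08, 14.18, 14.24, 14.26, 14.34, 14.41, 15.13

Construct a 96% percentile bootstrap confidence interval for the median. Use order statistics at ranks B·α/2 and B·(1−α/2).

(10.39, 14.41)

α = 0.04; lower rank = 50 × 0.020 = 1; upper rank = 50 × 0.980 = 49.
The 1st smallest replicate is 10.39; the 49th is 14.41.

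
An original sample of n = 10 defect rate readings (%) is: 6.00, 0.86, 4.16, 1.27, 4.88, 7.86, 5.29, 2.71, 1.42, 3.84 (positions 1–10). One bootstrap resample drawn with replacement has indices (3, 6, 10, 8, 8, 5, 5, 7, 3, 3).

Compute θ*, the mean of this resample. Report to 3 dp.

θ* = 4.465

Resample values: 4.16, 7.86, 3.84, 2.71, 2.71, 4.88, 4.88, 5.29, 4.16, 4.16.
Mean = (4.16 + 7.86 + 3.84 + 2.71 + 2.71 + 4.88 + 4.88 + 5.29 + 4.16 + 4.16) / 10 = 44.650 / 10 = 4.465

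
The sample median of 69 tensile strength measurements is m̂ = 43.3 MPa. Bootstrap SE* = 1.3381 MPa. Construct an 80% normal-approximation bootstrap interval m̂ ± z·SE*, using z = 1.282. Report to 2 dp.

Margin = 1.282 × 1.3381 = 1.715
Interval: 43.3 ± 1.715

(41.58, 45.02)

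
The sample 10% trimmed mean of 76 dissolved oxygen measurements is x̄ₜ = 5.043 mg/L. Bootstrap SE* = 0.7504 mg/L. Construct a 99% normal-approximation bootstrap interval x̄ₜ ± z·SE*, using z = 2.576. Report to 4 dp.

Margin = 2.576 × 0.7504 = 1.93303
Interval: 5.043 ± 1.93303

(3.1100, 6.9760)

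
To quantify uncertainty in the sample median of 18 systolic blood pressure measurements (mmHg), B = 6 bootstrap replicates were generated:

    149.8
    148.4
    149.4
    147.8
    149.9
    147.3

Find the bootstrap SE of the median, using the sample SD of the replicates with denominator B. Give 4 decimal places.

SE* = 0.9978

Bootstrap SE is the standard deviation of the 6 replicate medians.
Mean of replicates: (149.8 + 148.4 + 149.4 + 147.8 + 149.9 + 147.3) / 6 = 892.60000 / 6 = 148.76667
Sum of squared deviations: (+1.03333)² + (−0.36667)² + (+0.63333)² + (−0.96667)² + (+1.13333)² + (−1.46667)² = 5.97333
Variance = 5.97333 / 6 = 0.99556
SE* = √0.99556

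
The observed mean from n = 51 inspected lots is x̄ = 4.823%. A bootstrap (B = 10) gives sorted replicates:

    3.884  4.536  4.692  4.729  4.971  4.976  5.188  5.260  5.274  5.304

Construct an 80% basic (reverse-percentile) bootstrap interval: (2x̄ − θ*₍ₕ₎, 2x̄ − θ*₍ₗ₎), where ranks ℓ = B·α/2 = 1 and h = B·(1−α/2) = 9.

(4.372, 5.762)

Percentile endpoints at ranks 1 and 9: θ*₍1₎ = 3.884, θ*₍9₎ = 5.274.
Basic interval reflects these around x̄:
  lower = 2 × 4.823 − 5.274 = 4.372
  upper = 2 × 4.823 − 3.884 = 5.762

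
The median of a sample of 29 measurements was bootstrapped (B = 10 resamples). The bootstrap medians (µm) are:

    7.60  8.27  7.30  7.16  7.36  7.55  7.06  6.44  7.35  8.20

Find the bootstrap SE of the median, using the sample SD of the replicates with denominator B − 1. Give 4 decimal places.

Bootstrap SE is the standard deviation of the 10 replicate medians.
Mean of replicates: (7.60 + 8.27 + 7.30 + 7.16 + 7.36 + 7.55 + 7.06 + 6.44 + 7.35 + 8.20) / 10 = 74.29000 / 10 = 7.42900
Sum of squared deviations: (+0.17100)² + (+0.84100)² + (−0.12900)² + (−0.26900)² + (−0.06900)² + (+0.12100)² + (−0.36900)² + (−0.98900)² + (−0.07900)² + (+0.77100)² = 2.55989
Variance = 2.55989 / 9 = 0.28443
SE* = √0.28443

SE* = 0.5333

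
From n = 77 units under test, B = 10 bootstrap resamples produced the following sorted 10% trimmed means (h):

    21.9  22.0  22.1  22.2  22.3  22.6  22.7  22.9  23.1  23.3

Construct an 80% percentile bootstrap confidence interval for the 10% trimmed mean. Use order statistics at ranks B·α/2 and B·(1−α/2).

α = 0.20; lower rank = 10 × 0.100 = 1; upper rank = 10 × 0.900 = 9.
The 1st smallest replicate is 21.9; the 9th is 23.1.

(21.9, 23.1)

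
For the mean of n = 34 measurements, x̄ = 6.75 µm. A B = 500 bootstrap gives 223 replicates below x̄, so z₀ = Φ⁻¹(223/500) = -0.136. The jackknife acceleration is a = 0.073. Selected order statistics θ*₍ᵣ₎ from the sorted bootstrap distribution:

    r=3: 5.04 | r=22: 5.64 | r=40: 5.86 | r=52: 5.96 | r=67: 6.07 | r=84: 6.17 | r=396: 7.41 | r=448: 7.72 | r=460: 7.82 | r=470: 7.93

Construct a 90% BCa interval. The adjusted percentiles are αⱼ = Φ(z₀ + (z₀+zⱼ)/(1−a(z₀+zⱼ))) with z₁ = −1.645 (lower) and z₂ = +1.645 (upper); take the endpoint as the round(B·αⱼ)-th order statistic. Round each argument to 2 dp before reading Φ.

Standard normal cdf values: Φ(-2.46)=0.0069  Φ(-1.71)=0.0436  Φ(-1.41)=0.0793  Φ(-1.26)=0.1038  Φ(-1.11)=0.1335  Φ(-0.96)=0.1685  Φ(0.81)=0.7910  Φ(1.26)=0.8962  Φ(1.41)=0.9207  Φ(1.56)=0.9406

(5.64, 7.93)

Lower: z₀ + z₁ = -0.136 + (-1.645) = -1.781; 1 − a(z₀+z₁) = 1 − (0.073)(-1.781) = 1.1300; argument = -0.136 + (-1.781)/1.1300 = -1.7121 → -1.71.
α₁ = Φ(-1.71) = 0.0436; rank = round(500 × 0.0436) = 22; θ*₍22₎ = 5.64.
Upper: z₀ + z₂ = 1.509; 1 − a(z₀+z₂) = 0.8898; argument = 1.5598 → 1.56; α₂ = 0.9406; rank = 470; θ*₍470₎ = 7.93.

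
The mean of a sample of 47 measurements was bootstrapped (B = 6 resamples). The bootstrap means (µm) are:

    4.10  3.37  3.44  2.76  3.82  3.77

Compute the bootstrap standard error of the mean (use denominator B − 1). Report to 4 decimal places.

Bootstrap SE is the standard deviation of the 6 replicate means.
Mean of replicates: (4.10 + 3.37 + 3.44 + 2.76 + 3.82 + 3.77) / 6 = 21.26000 / 6 = 3.54333
Sum of squared deviations: (+0.55667)² + (−0.17333)² + (−0.10333)² + (−0.78333)² + (+0.27667)² + (+0.22667)² = 1.09213
Variance = 1.09213 / 5 = 0.21843
SE* = √0.21843

SE* = 0.4674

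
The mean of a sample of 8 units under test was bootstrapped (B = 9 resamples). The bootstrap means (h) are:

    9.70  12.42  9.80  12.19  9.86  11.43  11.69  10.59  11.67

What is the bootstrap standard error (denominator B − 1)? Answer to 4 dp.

Bootstrap SE is the standard deviation of the 9 replicate means.
Mean of replicates: (9.70 + 12.42 + 9.80 + 12.19 + 9.86 + 11.43 + 11.69 + 10.59 + 11.67) / 9 = 99.35000 / 9 = 11.03889
Sum of squared deviations: (−1.33889)² + (+1.38111)² + (−1.23889)² + (+1.15111)² + (−1.17889)² + (+0.39111)² + (+0.65111)² + (−0.44889)² + (+0.63111)² = 9.12649
Variance = 9.12649 / 8 = 1.14081
SE* = √1.14081

SE* = 1.0681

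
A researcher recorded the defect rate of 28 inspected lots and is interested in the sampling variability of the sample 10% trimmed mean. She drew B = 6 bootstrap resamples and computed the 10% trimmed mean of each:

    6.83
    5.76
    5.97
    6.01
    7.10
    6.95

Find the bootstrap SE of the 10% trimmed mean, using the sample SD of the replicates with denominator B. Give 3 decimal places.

SE* = 0.535

Bootstrap SE is the standard deviation of the 6 replicate 10% trimmed means.
Mean of replicates: (6.83 + 5.76 + 5.97 + 6.01 + 7.10 + 6.95) / 6 = 38.6200 / 6 = 6.4367
Sum of squared deviations: (+0.3933)² + (−0.6767)² + (−0.4667)² + (−0.4267)² + (+0.6633)² + (+0.5133)² = 1.7159
Variance = 1.7159 / 6 = 0.2860
SE* = √0.2860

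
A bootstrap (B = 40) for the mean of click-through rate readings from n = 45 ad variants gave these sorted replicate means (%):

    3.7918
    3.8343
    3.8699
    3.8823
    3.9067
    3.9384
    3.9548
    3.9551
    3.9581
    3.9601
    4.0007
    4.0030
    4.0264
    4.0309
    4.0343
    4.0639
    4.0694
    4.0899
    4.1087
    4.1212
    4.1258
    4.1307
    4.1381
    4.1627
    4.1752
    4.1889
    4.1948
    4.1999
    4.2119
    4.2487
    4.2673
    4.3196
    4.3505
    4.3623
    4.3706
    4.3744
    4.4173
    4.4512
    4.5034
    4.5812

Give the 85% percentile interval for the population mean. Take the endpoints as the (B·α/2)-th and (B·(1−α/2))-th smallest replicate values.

α = 0.15; lower rank = 40 × 0.075 = 3; upper rank = 40 × 0.925 = 37.
The 3rd smallest replicate is 3.8699; the 37th is 4.4173.

(3.8699, 4.4173)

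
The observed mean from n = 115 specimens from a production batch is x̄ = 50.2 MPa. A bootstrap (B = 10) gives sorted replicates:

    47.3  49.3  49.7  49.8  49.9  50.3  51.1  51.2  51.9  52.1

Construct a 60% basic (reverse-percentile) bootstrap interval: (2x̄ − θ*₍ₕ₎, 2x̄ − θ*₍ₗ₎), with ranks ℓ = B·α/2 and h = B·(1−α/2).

Percentile endpoints at ranks 2 and 8: θ*₍2₎ = 49.3, θ*₍8₎ = 51.2.
Basic interval reflects these around x̄:
  lower = 2 × 50.2 − 51.2 = 49.2
  upper = 2 × 50.2 − 49.3 = 51.1

(49.2, 51.1)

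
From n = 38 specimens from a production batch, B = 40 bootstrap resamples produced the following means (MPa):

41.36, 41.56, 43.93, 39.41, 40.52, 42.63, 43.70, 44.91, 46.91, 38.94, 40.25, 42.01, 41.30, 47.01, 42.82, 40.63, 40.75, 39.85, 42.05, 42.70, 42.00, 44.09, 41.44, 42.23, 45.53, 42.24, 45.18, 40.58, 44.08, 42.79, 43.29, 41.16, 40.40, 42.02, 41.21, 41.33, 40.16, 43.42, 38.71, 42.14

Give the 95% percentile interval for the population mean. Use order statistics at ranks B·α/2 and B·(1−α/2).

Sorted replicates: 38.71, 38.94, 39.41, 39.85, 40.16, 40.25, 40.40, 40.52, 40.58, 40.63, 40.75, 41.16, 41.21, 41.30, 41.33, 41.36, 41.44, 41.56, 42.00, 42.01, 42.02, 42.05, 42.14, 42.23, 42.24, 42.63, 42.70, 42.79, 42.82, 43.29, 43.42, 43.70, 43.93, 44.08, 44.09, 44.91, 45.18, 45.53, 46.91, 47.01
α = 0.05; lower rank = 40 × 0.025 = 1; upper rank = 40 × 0.975 = 39.
The 1st smallest replicate is 38.71; the 39th is 46.91.

(38.71, 46.91)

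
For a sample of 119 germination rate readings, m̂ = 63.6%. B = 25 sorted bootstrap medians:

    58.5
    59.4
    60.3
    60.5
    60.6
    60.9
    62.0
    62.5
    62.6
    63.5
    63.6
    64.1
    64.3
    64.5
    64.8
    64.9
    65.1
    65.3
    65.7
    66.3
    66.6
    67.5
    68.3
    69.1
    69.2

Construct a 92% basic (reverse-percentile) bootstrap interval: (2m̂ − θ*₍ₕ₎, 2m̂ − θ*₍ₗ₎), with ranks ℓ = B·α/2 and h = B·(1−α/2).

Percentile endpoints at ranks 1 and 24: θ*₍1₎ = 58.5, θ*₍24₎ = 69.1.
Basic interval reflects these around m̂:
  lower = 2 × 63.6 − 69.1 = 58.1
  upper = 2 × 63.6 − 58.5 = 68.7

(58.1, 68.7)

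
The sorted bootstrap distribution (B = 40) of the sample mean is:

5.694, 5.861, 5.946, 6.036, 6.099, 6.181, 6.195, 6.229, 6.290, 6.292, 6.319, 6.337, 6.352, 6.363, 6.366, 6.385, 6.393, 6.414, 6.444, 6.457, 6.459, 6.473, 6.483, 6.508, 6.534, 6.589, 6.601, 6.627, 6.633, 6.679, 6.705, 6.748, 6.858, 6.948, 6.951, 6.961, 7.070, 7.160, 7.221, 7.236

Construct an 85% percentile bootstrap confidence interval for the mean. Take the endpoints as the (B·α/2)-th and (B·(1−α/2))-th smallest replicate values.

(5.946, 7.070)

α = 0.15; lower rank = 40 × 0.075 = 3; upper rank = 40 × 0.925 = 37.
The 3rd smallest replicate is 5.946; the 37th is 7.070.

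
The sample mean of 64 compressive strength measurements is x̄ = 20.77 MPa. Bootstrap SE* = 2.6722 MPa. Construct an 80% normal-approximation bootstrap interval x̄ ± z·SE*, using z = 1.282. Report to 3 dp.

Margin = 1.282 × 2.6722 = 3.4258
Interval: 20.77 ± 3.4258

(17.344, 24.196)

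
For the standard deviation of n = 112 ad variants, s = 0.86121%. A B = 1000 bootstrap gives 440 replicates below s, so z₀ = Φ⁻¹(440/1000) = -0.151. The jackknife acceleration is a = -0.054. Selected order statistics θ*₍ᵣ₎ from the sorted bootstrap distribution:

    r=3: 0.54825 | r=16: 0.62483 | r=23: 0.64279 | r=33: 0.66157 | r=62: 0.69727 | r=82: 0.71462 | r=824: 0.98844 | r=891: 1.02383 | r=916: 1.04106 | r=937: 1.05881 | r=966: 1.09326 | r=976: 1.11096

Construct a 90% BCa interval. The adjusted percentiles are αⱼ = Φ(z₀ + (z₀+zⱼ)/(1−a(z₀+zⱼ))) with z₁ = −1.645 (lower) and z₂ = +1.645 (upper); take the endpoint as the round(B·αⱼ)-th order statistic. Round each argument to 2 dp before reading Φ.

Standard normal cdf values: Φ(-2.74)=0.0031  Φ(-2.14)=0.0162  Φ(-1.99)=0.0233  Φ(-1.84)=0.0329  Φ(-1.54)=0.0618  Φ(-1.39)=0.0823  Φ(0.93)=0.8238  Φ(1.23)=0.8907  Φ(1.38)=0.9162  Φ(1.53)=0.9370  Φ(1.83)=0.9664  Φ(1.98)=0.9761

(0.62483, 1.02383)

Lower: z₀ + z₁ = -0.151 + (-1.645) = -1.796; 1 − a(z₀+z₁) = 1 − (-0.054)(-1.796) = 0.9030; argument = -0.151 + (-1.796)/0.9030 = -2.1399 → -2.14.
α₁ = Φ(-2.14) = 0.0162; rank = round(1000 × 0.0162) = 16; θ*₍16₎ = 0.62483.
Upper: z₀ + z₂ = 1.494; 1 − a(z₀+z₂) = 1.0807; argument = 1.2315 → 1.23; α₂ = 0.8907; rank = 891; θ*₍891₎ = 1.02383.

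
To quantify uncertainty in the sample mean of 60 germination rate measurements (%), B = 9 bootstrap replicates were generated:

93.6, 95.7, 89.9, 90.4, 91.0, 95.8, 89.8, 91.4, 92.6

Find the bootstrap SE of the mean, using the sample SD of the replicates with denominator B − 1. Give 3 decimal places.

SE* = 2.337

Bootstrap SE is the standard deviation of the 9 replicate means.
Mean of replicates: (93.6 + 95.7 + 89.9 + 90.4 + 91.0 + 95.8 + 89.8 + 91.4 + 92.6) / 9 = 830.2000 / 9 = 92.2444
Sum of squared deviations: (+1.3556)² + (+3.4556)² + (−2.3444)² + (−1.8444)² + (−1.2444)² + (+3.5556)² + (−2.4444)² + (−0.8444)² + (+0.3556)² = 43.6822
Variance = 43.6822 / 8 = 5.4603
SE* = √5.4603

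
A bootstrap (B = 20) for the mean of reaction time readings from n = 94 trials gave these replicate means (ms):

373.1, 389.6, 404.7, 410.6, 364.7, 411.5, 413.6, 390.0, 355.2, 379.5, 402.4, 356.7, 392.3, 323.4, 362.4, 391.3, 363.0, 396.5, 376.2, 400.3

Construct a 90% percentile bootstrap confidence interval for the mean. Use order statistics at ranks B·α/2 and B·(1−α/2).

Sorted replicates: 323.4, 355.2, 356.7, 362.4, 363.0, 364.7, 373.1, 376.2, 379.5, 389.6, 390.0, 391.3, 392.3, 396.5, 400.3, 402.4, 404.7, 410.6, 411.5, 413.6
α = 0.10; lower rank = 20 × 0.050 = 1; upper rank = 20 × 0.950 = 19.
The 1st smallest replicate is 323.4; the 19th is 411.5.

(323.4, 411.5)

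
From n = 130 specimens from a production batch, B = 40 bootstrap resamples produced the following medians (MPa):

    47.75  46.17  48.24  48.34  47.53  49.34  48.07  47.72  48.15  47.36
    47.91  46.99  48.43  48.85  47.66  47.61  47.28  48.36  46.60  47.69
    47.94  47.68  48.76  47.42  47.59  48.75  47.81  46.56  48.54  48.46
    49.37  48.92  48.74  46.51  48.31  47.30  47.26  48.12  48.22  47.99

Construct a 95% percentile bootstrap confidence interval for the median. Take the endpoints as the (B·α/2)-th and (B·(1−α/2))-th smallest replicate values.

Sorted replicates: 46.17, 46.51, 46.56, 46.60, 46.99, 47.26, 47.28, 47.30, 47.36, 47.42, 47.53, 47.59, 47.61, 47.66, 47.68, 47.69, 47.72, 47.75, 47.81, 47.91, 47.94, 47.99, 48.07, 48.12, 48.15, 48.22, 48.24, 48.31, 48.34, 48.36, 48.43, 48.46, 48.54, 48.74, 48.75, 48.76, 48.85, 48.92, 49.34, 49.37
α = 0.05; lower rank = 40 × 0.025 = 1; upper rank = 40 × 0.975 = 39.
The 1st smallest replicate is 46.17; the 39th is 49.34.

(46.17, 49.34)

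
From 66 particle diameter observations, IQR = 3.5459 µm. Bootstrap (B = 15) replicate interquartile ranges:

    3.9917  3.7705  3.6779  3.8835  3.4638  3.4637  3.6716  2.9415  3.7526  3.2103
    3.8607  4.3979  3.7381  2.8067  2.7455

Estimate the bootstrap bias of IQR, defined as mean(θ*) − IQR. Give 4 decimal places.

mean(θ*) = (3.9917 + 3.7705 + 3.6779 + 3.8835 + 3.4638 + 3.4637 + 3.6716 + 2.9415 + 3.7526 + 3.2103 + 3.8607 + 4.3979 + 3.7381 + 2.8067 + 2.7455) / 15 = 3.55840
bias = 3.55840 − 3.5459

bias = +0.0125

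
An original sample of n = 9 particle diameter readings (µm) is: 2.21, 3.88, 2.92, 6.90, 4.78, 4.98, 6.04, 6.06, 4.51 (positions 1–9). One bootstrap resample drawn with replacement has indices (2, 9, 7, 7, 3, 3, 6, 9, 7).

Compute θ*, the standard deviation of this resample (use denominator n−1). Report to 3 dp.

Resample values: 3.88, 4.51, 6.04, 6.04, 2.92, 2.92, 4.98, 4.51, 6.04.
Mean = 4.6489; sum of squared deviations = 12.5231
s² = 12.5231 / 8 = 1.5654
s = √1.5654 = 1.251

θ* = 1.251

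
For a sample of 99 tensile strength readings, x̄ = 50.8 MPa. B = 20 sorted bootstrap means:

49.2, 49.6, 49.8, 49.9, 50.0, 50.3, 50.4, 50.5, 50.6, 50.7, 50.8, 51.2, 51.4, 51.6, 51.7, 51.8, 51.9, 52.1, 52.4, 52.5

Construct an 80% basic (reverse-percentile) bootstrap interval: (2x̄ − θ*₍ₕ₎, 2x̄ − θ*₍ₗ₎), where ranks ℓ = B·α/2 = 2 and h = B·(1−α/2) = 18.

Percentile endpoints at ranks 2 and 18: θ*₍2₎ = 49.6, θ*₍18₎ = 52.1.
Basic interval reflects these around x̄:
  lower = 2 × 50.8 − 52.1 = 49.5
  upper = 2 × 50.8 − 49.6 = 52.0

(49.5, 52.0)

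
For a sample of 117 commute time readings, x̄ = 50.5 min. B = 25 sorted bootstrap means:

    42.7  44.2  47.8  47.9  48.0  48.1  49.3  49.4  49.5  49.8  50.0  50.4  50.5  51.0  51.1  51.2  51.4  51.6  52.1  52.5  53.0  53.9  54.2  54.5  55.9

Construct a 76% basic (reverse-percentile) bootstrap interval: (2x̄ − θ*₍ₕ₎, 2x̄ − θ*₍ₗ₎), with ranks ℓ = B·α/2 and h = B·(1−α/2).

Percentile endpoints at ranks 3 and 22: θ*₍3₎ = 47.8, θ*₍22₎ = 53.9.
Basic interval reflects these around x̄:
  lower = 2 × 50.5 − 53.9 = 47.1
  upper = 2 × 50.5 − 47.8 = 53.2

(47.1, 53.2)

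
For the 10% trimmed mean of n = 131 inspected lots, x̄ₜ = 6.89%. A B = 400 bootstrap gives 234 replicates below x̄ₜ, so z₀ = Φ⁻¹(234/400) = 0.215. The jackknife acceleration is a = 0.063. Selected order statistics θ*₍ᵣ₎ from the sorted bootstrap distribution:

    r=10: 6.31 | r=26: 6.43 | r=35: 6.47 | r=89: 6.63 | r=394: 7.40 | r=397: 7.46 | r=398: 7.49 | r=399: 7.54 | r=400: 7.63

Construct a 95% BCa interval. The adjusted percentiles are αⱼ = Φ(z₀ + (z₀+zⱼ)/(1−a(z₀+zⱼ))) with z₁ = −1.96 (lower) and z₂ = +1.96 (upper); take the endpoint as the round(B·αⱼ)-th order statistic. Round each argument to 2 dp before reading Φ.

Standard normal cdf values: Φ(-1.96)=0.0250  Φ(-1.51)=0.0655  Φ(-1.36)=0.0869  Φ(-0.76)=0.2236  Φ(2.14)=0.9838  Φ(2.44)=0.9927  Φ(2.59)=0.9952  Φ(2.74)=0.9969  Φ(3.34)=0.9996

(6.47, 7.54)

Lower: z₀ + z₁ = 0.215 + (-1.960) = -1.745; 1 − a(z₀+z₁) = 1 − (0.063)(-1.745) = 1.1099; argument = 0.215 + (-1.745)/1.1099 = -1.3572 → -1.36.
α₁ = Φ(-1.36) = 0.0869; rank = round(400 × 0.0869) = 35; θ*₍35₎ = 6.47.
Upper: z₀ + z₂ = 2.175; 1 − a(z₀+z₂) = 0.8630; argument = 2.7354 → 2.74; α₂ = 0.9969; rank = 399; θ*₍399₎ = 7.54.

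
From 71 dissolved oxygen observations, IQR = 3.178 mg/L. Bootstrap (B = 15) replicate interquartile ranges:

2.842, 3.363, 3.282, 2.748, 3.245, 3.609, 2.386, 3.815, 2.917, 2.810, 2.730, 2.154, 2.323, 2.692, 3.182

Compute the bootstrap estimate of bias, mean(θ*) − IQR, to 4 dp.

bias = −0.2381

mean(θ*) = (2.842 + 3.363 + 3.282 + 2.748 + 3.245 + 3.609 + 2.386 + 3.815 + 2.917 + 2.810 + 2.730 + 2.154 + 2.323 + 2.692 + 3.182) / 15 = 2.93987
bias = 2.93987 − 3.178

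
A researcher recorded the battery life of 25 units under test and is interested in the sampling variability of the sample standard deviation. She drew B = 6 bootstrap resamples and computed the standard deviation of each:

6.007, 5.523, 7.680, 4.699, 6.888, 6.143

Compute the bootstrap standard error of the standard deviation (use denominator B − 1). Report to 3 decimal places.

Bootstrap SE is the standard deviation of the 6 replicate standard deviations.
Mean of replicates: (6.007 + 5.523 + 7.680 + 4.699 + 6.888 + 6.143) / 6 = 36.9400 / 6 = 6.1567
Sum of squared deviations: (−0.1497)² + (−0.6337)² + (+1.5233)² + (−1.4577)² + (+0.7313)² + (−0.0137)² = 5.4043
Variance = 5.4043 / 5 = 1.0809
SE* = √1.0809

SE* = 1.040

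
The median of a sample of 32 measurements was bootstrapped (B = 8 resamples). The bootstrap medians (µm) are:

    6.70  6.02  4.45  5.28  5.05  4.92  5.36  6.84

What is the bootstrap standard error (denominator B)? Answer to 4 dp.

Bootstrap SE is the standard deviation of the 8 replicate medians.
Mean of replicates: (6.70 + 6.02 + 4.45 + 5.28 + 5.05 + 4.92 + 5.36 + 6.84) / 8 = 44.62000 / 8 = 5.57750
Sum of squared deviations: (+1.12250)² + (+0.44250)² + (−1.12750)² + (−0.29750)² + (−0.52750)² + (−0.65750)² + (−0.21750)² + (+1.26250)² = 5.16735
Variance = 5.16735 / 8 = 0.64592
SE* = √0.64592

SE* = 0.8037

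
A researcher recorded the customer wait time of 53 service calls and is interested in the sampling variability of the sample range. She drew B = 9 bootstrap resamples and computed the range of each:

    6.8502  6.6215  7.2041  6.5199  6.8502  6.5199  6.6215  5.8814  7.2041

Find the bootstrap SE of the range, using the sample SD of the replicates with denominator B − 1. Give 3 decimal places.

Bootstrap SE is the standard deviation of the 9 replicate ranges.
Mean of replicates: (6.8502 + 6.6215 + 7.2041 + 6.5199 + 6.8502 + 6.5199 + 6.6215 + 5.8814 + 7.2041) / 9 = 60.27280 / 9 = 6.69698
Sum of squared deviations: (+0.15322)² + (−0.07548)² + (+0.50712)² + (−0.17708)² + (+0.15322)² + (−0.17708)² + (−0.07548)² + (−0.81558)² + (+0.50712)² = 1.30057
Variance = 1.30057 / 8 = 0.16257
SE* = √0.16257

SE* = 0.403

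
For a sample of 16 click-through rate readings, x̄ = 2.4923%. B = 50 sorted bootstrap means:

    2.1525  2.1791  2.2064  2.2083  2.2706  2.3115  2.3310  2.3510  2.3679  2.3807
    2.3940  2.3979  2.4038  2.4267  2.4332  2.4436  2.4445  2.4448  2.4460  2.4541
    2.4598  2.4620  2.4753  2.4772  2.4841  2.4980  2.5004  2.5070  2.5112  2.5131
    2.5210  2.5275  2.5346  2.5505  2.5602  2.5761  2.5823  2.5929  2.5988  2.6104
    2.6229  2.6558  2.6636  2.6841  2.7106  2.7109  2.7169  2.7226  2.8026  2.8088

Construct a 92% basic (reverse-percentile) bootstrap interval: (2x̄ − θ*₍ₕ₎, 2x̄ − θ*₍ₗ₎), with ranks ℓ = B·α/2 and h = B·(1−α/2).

(2.2620, 2.8055)

Percentile endpoints at ranks 2 and 48: θ*₍2₎ = 2.1791, θ*₍48₎ = 2.7226.
Basic interval reflects these around x̄:
  lower = 2 × 2.4923 − 2.7226 = 2.2620
  upper = 2 × 2.4923 − 2.1791 = 2.8055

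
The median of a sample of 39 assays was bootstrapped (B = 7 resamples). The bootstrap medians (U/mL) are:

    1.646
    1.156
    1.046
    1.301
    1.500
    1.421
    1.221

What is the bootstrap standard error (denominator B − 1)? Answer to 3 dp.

SE* = 0.208

Bootstrap SE is the standard deviation of the 7 replicate medians.
Mean of replicates: (1.646 + 1.156 + 1.046 + 1.301 + 1.500 + 1.421 + 1.221) / 7 = 9.2910 / 7 = 1.3273
Sum of squared deviations: (+0.3187)² + (−0.1713)² + (−0.2813)² + (−0.0263)² + (+0.1727)² + (+0.0937)² + (−0.1063)² = 0.2606
Variance = 0.2606 / 6 = 0.0434
SE* = √0.0434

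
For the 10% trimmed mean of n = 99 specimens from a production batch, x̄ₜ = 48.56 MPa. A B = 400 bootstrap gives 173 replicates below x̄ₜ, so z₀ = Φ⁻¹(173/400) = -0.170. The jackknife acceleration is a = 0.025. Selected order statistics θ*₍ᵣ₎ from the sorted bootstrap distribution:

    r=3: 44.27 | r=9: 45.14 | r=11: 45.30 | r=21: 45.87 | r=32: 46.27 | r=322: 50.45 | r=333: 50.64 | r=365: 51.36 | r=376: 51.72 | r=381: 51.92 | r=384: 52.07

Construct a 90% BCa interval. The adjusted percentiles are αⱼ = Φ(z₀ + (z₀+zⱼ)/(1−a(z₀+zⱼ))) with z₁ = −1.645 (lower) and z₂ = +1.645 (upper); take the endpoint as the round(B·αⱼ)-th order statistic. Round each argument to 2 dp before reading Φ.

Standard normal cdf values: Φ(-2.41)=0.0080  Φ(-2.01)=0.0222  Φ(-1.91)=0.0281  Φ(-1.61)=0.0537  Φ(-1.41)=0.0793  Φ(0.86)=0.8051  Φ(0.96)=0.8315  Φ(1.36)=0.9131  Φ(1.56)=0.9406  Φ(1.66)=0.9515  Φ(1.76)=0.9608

(45.30, 51.36)

Lower: z₀ + z₁ = -0.170 + (-1.645) = -1.815; 1 − a(z₀+z₁) = 1 − (0.025)(-1.815) = 1.0454; argument = -0.170 + (-1.815)/1.0454 = -1.9062 → -1.91.
α₁ = Φ(-1.91) = 0.0281; rank = round(400 × 0.0281) = 11; θ*₍11₎ = 45.30.
Upper: z₀ + z₂ = 1.475; 1 − a(z₀+z₂) = 0.9631; argument = 1.3615 → 1.36; α₂ = 0.9131; rank = 365; θ*₍365₎ = 51.36.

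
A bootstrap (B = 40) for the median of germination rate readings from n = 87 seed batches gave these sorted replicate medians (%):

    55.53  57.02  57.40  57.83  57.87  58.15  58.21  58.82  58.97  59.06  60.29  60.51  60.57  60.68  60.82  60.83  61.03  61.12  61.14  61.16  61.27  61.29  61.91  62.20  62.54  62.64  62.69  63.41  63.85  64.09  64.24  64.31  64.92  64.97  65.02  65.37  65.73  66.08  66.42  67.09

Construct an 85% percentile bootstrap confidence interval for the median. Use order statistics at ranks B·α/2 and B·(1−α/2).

α = 0.15; lower rank = 40 × 0.075 = 3; upper rank = 40 × 0.925 = 37.
The 3rd smallest replicate is 57.40; the 37th is 65.73.

(57.40, 65.73)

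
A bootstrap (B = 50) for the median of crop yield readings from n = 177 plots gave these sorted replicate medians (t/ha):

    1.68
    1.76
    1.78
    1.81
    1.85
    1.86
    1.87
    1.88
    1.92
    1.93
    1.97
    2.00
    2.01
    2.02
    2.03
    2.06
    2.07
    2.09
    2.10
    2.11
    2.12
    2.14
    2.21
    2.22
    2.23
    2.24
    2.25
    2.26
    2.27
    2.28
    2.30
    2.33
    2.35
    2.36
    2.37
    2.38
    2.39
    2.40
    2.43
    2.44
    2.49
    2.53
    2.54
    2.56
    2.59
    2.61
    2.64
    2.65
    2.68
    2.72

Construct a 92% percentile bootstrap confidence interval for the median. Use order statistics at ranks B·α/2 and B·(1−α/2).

(1.76, 2.65)

α = 0.08; lower rank = 50 × 0.040 = 2; upper rank = 50 × 0.960 = 48.
The 2nd smallest replicate is 1.76; the 48th is 2.65.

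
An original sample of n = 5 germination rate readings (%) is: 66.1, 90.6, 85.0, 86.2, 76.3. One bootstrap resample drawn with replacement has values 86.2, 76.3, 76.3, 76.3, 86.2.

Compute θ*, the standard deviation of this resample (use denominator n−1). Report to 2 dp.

θ* = 5.42

Mean = 80.2600; sum of squared deviations = 117.6120
s² = 117.6120 / 4 = 29.4030
s = √29.4030 = 5.42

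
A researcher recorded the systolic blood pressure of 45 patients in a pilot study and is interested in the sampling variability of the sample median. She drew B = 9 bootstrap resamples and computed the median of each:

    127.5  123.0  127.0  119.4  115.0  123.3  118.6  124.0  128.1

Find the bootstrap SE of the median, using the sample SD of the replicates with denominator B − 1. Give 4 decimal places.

Bootstrap SE is the standard deviation of the 9 replicate medians.
Mean of replicates: (127.5 + 123.0 + 127.0 + 119.4 + 115.0 + 123.3 + 118.6 + 124.0 + 128.1) / 9 = 1105.90000 / 9 = 122.87778
Sum of squared deviations: (+4.62222)² + (+0.12222)² + (+4.12222)² + (−3.47778)² + (−7.87778)² + (+0.42222)² + (−4.27778)² + (+1.12222)² + (+5.22222)² = 159.53556
Variance = 159.53556 / 8 = 19.94194
SE* = √19.94194

SE* = 4.4656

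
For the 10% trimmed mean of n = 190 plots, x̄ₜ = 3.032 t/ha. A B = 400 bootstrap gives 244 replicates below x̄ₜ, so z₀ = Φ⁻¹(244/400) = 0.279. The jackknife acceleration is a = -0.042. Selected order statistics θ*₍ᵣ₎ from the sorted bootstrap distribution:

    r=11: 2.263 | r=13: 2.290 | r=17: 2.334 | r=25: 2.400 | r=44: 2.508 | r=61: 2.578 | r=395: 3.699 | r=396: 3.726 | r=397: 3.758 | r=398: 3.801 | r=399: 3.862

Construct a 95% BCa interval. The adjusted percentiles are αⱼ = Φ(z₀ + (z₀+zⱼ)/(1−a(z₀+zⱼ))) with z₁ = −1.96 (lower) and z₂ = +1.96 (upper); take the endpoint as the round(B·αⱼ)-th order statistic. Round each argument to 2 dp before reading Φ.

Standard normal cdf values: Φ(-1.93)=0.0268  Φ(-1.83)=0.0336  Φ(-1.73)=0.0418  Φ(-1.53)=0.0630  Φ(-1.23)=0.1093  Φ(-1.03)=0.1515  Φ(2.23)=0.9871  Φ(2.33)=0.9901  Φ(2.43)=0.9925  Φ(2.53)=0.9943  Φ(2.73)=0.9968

Lower: z₀ + z₁ = 0.279 + (-1.960) = -1.681; 1 − a(z₀+z₁) = 1 − (-0.042)(-1.681) = 0.9294; argument = 0.279 + (-1.681)/0.9294 = -1.5297 → -1.53.
α₁ = Φ(-1.53) = 0.0630; rank = round(400 × 0.0630) = 25; θ*₍25₎ = 2.400.
Upper: z₀ + z₂ = 2.239; 1 − a(z₀+z₂) = 1.0940; argument = 2.3255 → 2.33; α₂ = 0.9901; rank = 396; θ*₍396₎ = 3.726.

(2.400, 3.726)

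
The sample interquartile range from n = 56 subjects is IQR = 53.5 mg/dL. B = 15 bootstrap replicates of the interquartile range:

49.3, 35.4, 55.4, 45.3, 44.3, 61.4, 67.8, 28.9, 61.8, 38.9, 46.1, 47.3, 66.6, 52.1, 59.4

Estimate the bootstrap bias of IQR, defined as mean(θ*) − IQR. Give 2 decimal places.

bias = −2.83

mean(θ*) = (49.3 + 35.4 + 55.4 + 45.3 + 44.3 + 61.4 + 67.8 + 28.9 + 61.8 + 38.9 + 46.1 + 47.3 + 66.6 + 52.1 + 59.4) / 15 = 50.667
bias = 50.667 − 53.5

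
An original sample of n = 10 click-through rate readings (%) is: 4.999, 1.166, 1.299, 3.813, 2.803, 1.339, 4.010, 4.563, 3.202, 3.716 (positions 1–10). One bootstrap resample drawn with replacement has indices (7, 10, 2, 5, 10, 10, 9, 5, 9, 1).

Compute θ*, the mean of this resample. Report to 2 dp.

Resample values: 4.010, 3.716, 1.166, 2.803, 3.716, 3.716, 3.202, 2.803, 3.202, 4.999.
Mean = (4.010 + 3.716 + 1.166 + 2.803 + 3.716 + 3.716 + 3.202 + 2.803 + 3.202 + 4.999) / 10 = 33.3330 / 10 = 3.33

θ* = 3.33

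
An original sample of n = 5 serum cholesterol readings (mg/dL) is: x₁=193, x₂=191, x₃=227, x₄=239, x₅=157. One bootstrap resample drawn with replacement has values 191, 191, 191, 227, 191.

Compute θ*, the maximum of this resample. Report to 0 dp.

Maximum = 227

θ* = 227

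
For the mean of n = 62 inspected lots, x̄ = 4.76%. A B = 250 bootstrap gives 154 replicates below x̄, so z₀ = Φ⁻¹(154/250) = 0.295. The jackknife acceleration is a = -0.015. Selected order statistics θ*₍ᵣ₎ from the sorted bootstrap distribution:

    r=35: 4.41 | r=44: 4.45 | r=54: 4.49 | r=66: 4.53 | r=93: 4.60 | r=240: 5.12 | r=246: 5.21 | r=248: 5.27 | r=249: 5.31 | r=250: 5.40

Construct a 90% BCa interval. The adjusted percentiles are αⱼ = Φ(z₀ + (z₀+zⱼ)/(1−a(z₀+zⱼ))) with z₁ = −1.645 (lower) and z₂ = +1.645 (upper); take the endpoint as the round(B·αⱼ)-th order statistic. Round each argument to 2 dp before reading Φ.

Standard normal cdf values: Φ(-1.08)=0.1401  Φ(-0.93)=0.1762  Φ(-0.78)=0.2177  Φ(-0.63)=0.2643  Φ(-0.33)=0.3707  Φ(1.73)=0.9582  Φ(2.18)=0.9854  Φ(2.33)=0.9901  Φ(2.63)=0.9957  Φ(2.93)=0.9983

Lower: z₀ + z₁ = 0.295 + (-1.645) = -1.350; 1 − a(z₀+z₁) = 1 − (-0.015)(-1.350) = 0.9798; argument = 0.295 + (-1.350)/0.9798 = -1.0829 → -1.08.
α₁ = Φ(-1.08) = 0.1401; rank = round(250 × 0.1401) = 35; θ*₍35₎ = 4.41.
Upper: z₀ + z₂ = 1.940; 1 − a(z₀+z₂) = 1.0291; argument = 2.1801 → 2.18; α₂ = 0.9854; rank = 246; θ*₍246₎ = 5.21.

(4.41, 5.21)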